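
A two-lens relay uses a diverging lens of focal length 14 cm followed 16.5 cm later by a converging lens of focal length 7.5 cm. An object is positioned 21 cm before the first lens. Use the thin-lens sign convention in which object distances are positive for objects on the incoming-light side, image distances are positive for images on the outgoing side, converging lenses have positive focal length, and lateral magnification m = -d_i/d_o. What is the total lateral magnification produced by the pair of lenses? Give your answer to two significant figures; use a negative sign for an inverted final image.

First lens: d_i1 = 1/(1/(-14) - 1/21) = -8.400 cm.
m_1 = -(-8.400)/21 = 0.4000.
The intermediate image is virtual, 8.400 cm to the left of lens 1, so d_o2 = L - d_i1 = 16.5 - (-8.400) = 24.900 cm.
Second lens: d_i2 = 1/(1/7.5 - 1/(24.900)) = 10.733 cm.
m_2 = -(10.733)/(24.900) = -0.4310.
Total m = m_1 x m_2 = (0.4000)(-0.4310) = -0.1724.

-0.17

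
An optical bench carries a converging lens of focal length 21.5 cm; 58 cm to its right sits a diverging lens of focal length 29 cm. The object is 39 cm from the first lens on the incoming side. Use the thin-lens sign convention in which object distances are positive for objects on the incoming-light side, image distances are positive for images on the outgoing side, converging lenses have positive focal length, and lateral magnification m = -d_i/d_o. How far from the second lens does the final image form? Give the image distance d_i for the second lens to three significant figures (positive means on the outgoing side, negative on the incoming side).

-7.48 cm

Applying the thin-lens equation to the first lens, 1/21.5 = 1/39 + 1/d_i1, which gives d_i1 = 47.914 cm.
That image sits 10.086 cm in front of the second lens, so d_o2 = 10.086 cm.
Applying the thin-lens equation again with f_2 = -29 cm and d_o2 = 10.086 cm gives d_i2 = -7.483 cm.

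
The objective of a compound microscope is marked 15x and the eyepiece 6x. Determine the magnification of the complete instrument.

90

The overall magnification of a compound microscope is the product of the objective and eyepiece magnifications:
M = M_obj x M_eye = 15 x 6 = 90.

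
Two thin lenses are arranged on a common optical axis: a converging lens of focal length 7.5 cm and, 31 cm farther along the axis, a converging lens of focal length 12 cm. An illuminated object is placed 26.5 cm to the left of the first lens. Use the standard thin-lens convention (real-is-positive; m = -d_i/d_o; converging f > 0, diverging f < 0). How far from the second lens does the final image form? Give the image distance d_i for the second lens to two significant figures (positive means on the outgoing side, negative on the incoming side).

29 cm

Applying the thin-lens equation to the first lens, 1/7.5 = 1/26.5 + 1/d_i1, which gives d_i1 = 10.461 cm.
That image sits 20.539 cm in front of the second lens, so d_o2 = 20.539 cm.
Applying the thin-lens equation again with f_2 = 12 cm and d_o2 = 20.539 cm gives d_i2 = 28.863 cm.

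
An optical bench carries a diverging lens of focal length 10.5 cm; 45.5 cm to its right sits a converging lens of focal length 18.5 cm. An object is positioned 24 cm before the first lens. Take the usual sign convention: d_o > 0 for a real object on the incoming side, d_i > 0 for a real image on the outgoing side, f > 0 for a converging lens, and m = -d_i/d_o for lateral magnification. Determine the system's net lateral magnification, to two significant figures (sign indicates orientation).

First lens: d_i1 = 1/(1/(-10.5) - 1/24) = -7.304 cm.
m_1 = -(-7.304)/24 = 0.3043.
With d_i1 < 0 the first image is virtual and lies on the object side; the object distance for lens 2 is d_o2 = 45.5 - (-7.304) = 52.804 cm.
Second lens: d_i2 = 1/(1/18.5 - 1/(52.804)) = 28.477 cm.
m_2 = -(28.477)/(52.804) = -0.5393.
The system's lateral magnification is m_1 m_2 = (0.3043)(-0.5393) = -0.1641.

-0.16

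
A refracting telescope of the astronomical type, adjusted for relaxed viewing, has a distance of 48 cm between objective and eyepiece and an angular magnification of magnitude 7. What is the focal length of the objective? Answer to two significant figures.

In normal adjustment the tube length equals f_obj + f_eye and |M| = f_obj/f_eye.
So f_obj = 7 f_eye and 7 f_eye + f_eye = 48 cm, giving f_eye = 48/8 = 6.000 cm and f_obj = 42.000 cm.

42 cm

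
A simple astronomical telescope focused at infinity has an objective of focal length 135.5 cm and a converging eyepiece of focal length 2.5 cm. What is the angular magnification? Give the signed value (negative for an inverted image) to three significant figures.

-54.2

M = -f_obj/f_eye = -135.5/(2.5) = -54.200.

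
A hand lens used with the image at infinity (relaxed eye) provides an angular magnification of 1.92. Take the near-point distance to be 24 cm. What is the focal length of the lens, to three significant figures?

For the image at infinity, M = D/f.
f = D/M = 24/1.92 = 12.500 cm.

12.5 cm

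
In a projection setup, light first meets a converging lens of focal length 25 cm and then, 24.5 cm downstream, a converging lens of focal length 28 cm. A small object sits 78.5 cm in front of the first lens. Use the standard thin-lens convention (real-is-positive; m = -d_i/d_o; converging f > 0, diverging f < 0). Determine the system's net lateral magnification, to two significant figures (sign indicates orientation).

Applying the thin-lens equation to the first lens, 1/25 = 1/78.5 + 1/d_i1, which gives d_i1 = 36.682 cm.
Its lateral magnification is m_1 = -d_i1/d_o1 = -(36.682)/78.5 = -0.4673.
Since 36.682 cm > 24.5 cm, the first image lies past the second lens and serves as a virtual object: d_o2 = L - d_i1 = -12.182 cm.
Applying the thin-lens equation again with f_2 = 28 cm and d_o2 = -12.182 cm gives d_i2 = 8.489 cm.
m_2 = -(8.489)/(-12.182) = 0.6968.
Total m = m_1 x m_2 = (-0.4673)(0.6968) = -0.3256.

-0.33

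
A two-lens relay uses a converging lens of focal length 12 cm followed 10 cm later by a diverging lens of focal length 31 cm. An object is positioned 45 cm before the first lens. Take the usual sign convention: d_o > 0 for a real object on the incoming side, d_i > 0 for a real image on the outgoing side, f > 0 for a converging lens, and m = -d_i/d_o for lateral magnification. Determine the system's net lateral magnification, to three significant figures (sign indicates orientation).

First lens: d_i1 = 1/(1/12 - 1/45) = 16.364 cm.
m_1 = -(16.364)/45 = -0.3636.
This image would form 16.364 cm past lens 1, i.e. 6.364 cm beyond lens 2, so it is a virtual object for lens 2: d_o2 = 10 - 16.364 = -6.364 cm.
Second lens: d_i2 = 1/(1/(-31) - 1/(-6.364)) = 8.007 cm.
m_2 = -(8.007)/(-6.364) = 1.2583.
Total m = m_1 x m_2 = (-0.3636)(1.2583) = -0.4576.

-0.458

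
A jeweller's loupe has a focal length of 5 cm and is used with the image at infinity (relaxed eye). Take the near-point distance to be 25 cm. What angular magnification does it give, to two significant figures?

5.0

M = D/f = 25/5 = 5.000.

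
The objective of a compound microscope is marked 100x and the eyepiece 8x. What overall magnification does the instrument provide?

The overall magnification of a compound microscope is the product of the objective and eyepiece magnifications:
M = M_obj x M_eye = 100 x 8 = 800.

800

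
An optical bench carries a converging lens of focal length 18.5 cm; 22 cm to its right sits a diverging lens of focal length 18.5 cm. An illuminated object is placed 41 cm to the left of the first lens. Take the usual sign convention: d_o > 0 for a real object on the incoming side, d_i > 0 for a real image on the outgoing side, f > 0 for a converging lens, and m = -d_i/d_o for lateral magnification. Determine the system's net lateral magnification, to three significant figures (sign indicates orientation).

First lens: d_i1 = 1/(1/18.5 - 1/41) = 33.711 cm.
m_1 = -(33.711)/41 = -0.8222.
Since 33.711 cm > 22 cm, the first image lies past the second lens and serves as a virtual object: d_o2 = L - d_i1 = -11.711 cm.
Second lens: d_i2 = 1/(1/(-18.5) - 1/(-11.711)) = 31.913 cm.
m_2 = -(31.913)/(-11.711) = 2.7250.
The system's lateral magnification is m_1 m_2 = (-0.8222)(2.7250) = -2.2406.

-2.24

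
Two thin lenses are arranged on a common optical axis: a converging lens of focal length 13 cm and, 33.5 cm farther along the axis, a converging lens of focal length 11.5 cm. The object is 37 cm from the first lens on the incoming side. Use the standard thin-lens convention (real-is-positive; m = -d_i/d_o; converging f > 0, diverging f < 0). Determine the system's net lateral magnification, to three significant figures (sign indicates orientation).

3.18

Lens 1: 1/d_i1 = 1/f_1 - 1/d_o1 = 1/13 - 1/37 = 0.04990 cm^-1, so d_i1 = 20.042 cm.
m_1 = -(20.042)/37 = -0.5417.
That image sits 13.458 cm in front of the second lens, so d_o2 = 13.458 cm.
Lens 2: 1/d_i2 = 1/f_2 - 1/d_o2 = 1/11.5 - 1/(13.458) = 0.01265 cm^-1, so d_i2 = 79.032 cm.
m_2 = -(79.032)/(13.458) = -5.8723.
The system's lateral magnification is m_1 m_2 = (-0.5417)(-5.8723) = 3.1809.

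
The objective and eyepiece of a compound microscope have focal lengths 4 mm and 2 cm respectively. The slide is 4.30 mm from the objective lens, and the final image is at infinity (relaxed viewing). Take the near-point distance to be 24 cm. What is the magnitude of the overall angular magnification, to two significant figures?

160

Convert to cm: f_obj = 4 mm = 0.4 cm; d_o = 4.30 mm = 0.43 cm.
Objective: 1/d_i = 1/f_obj - 1/d_o = 1/0.4 - 1/0.43 = 0.17442 cm^-1, so d_i = 5.733 cm.
m_obj = -d_i/d_o = -5.733/0.43 = -13.333.
Eyepiece angular magnification (image at infinity): M_eye = D/f_e = 24/2 = 12.000.
Overall M = m_obj x M_eye = (-13.333)(12.000) = -160.00.
|M| = 160.00.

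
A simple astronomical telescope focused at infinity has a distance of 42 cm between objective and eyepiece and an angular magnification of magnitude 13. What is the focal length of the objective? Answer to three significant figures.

39.0 cm

In normal adjustment the tube length equals f_obj + f_eye and |M| = f_obj/f_eye.
So f_obj = 13 f_eye and 13 f_eye + f_eye = 42 cm, giving f_eye = 42/14 = 3.000 cm and f_obj = 39.000 cm.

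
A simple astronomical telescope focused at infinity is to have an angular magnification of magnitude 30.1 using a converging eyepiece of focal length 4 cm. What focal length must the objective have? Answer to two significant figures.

120 cm

|M| = f_obj/|f_eye|, so f_obj = |M| x |f_eye| = 30.1 x 4 = 120.400 cm.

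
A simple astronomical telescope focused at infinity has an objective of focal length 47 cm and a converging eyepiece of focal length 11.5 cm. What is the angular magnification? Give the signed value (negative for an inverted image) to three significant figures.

-4.09

M = -f_obj/f_eye = -47/(11.5) = -4.087.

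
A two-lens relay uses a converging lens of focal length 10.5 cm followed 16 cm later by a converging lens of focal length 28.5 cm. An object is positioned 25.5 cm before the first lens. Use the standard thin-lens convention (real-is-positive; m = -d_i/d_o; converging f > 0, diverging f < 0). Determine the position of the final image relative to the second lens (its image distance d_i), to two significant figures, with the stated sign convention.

Lens 1: 1/d_i1 = 1/f_1 - 1/d_o1 = 1/10.5 - 1/25.5 = 0.05602 cm^-1, so d_i1 = 17.850 cm.
Since 17.850 cm > 16 cm, the first image lies past the second lens and serves as a virtual object: d_o2 = L - d_i1 = -1.850 cm.
Lens 2: 1/d_i2 = 1/f_2 - 1/d_o2 = 1/28.5 - 1/(-1.850) = 0.57563 cm^-1, so d_i2 = 1.737 cm.

1.7 cm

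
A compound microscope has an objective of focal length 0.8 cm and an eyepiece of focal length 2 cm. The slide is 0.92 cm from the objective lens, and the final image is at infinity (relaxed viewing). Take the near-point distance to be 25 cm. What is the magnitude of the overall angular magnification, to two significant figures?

Objective: 1/d_i = 1/f_obj - 1/d_o = 1/0.8 - 1/0.92 = 0.16304 cm^-1, so d_i = 6.133 cm.
m_obj = -d_i/d_o = -6.133/0.92 = -6.667.
Eyepiece angular magnification (image at infinity): M_eye = D/f_e = 25/2 = 12.500.
Overall M = m_obj x M_eye = (-6.667)(12.500) = -83.33.
|M| = 83.33.

83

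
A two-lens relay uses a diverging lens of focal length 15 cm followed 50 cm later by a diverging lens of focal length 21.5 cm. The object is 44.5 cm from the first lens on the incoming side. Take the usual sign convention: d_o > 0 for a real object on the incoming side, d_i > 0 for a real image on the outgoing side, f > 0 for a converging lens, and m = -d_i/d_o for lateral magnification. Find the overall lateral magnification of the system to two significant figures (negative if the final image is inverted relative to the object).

0.066

Lens 1: 1/d_i1 = 1/f_1 - 1/d_o1 = 1/(-15) - 1/44.5 = -0.08914 cm^-1, so d_i1 = -11.218 cm.
m_1 = -(-11.218)/44.5 = 0.2521.
With d_i1 < 0 the first image is virtual and lies on the object side; the object distance for lens 2 is d_o2 = 50 - (-11.218) = 61.218 cm.
Lens 2: 1/d_i2 = 1/f_2 - 1/d_o2 = 1/(-21.5) - 1/(61.218) = -0.06285 cm^-1, so d_i2 = -15.912 cm.
m_2 = -(-15.912)/(61.218) = 0.2599.
The system's lateral magnification is m_1 m_2 = (0.2521)(0.2599) = 0.0655.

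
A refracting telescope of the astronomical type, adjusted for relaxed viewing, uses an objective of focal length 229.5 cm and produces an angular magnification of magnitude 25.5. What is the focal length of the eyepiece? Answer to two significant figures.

|M| = f_obj/f_eye, so f_eye = f_obj/|M| = 229.5/25.5 = 9.000 cm.

9.0 cm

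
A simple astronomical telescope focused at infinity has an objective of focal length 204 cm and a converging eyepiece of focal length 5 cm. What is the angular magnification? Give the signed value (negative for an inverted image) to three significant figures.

-40.8

M = -f_obj/f_eye = -204/(5) = -40.800.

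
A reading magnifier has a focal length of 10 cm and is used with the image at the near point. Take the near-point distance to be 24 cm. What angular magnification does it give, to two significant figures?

3.4

M = 1 + D/f = 1 + 24/10 = 3.400.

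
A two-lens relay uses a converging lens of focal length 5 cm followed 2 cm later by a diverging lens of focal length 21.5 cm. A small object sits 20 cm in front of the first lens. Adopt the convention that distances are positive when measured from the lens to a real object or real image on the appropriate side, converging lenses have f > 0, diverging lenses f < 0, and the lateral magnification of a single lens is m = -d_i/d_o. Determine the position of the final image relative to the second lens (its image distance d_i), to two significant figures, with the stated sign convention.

Applying the thin-lens equation to the first lens, 1/5 = 1/20 + 1/d_i1, which gives d_i1 = 6.667 cm.
Since 6.667 cm > 2 cm, the first image lies past the second lens and serves as a virtual object: d_o2 = L - d_i1 = -4.667 cm.
Applying the thin-lens equation again with f_2 = -21.5 cm and d_o2 = -4.667 cm gives d_i2 = 5.960 cm.

6.0 cm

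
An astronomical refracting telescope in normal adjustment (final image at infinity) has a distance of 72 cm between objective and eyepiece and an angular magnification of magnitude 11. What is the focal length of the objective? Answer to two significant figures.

In normal adjustment the tube length equals f_obj + f_eye and |M| = f_obj/f_eye.
So f_obj = 11 f_eye and 11 f_eye + f_eye = 72 cm, giving f_eye = 72/12 = 6.000 cm and f_obj = 66.000 cm.

66 cm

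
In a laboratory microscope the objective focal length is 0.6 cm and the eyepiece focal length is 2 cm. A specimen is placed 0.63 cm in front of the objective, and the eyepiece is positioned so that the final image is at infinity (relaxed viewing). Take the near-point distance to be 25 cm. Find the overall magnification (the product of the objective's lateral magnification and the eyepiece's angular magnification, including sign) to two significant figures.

Objective: 1/d_i = 1/f_obj - 1/d_o = 1/0.6 - 1/0.63 = 0.07937 cm^-1, so d_i = 12.600 cm.
m_obj = -d_i/d_o = -12.600/0.63 = -20.000.
Eyepiece angular magnification (image at infinity): M_eye = D/f_e = 25/2 = 12.500.
Overall M = m_obj x M_eye = (-20.000)(12.500) = -250.00.

-250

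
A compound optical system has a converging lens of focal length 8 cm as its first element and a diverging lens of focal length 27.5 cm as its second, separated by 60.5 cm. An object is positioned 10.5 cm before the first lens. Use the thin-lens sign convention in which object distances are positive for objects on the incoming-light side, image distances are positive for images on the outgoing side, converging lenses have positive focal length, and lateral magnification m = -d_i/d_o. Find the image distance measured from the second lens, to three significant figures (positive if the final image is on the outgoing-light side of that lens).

-13.6 cm

Lens 1: 1/d_i1 = 1/f_1 - 1/d_o1 = 1/8 - 1/10.5 = 0.02976 cm^-1, so d_i1 = 33.600 cm.
Object distance for lens 2: d_o2 = 60.5 - 33.600 = 26.900 cm.
Lens 2: 1/d_i2 = 1/f_2 - 1/d_o2 = 1/(-27.5) - 1/(26.900) = -0.07354 cm^-1, so d_i2 = -13.598 cm.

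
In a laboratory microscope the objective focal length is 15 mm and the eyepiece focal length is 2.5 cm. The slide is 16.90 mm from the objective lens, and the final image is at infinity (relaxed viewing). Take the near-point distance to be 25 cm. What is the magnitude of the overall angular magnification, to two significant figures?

79

Convert to cm: f_obj = 15 mm = 1.5 cm; d_o = 16.90 mm = 1.69 cm.
Objective: 1/d_i = 1/f_obj - 1/d_o = 1/1.5 - 1/1.69 = 0.07495 cm^-1, so d_i = 13.342 cm.
m_obj = -d_i/d_o = -13.342/1.69 = -7.895.
Eyepiece angular magnification (image at infinity): M_eye = D/f_e = 25/2.5 = 10.000.
Overall M = m_obj x M_eye = (-7.895)(10.000) = -78.95.
|M| = 78.95.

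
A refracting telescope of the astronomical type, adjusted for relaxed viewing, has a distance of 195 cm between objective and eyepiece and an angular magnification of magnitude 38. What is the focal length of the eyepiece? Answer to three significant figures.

In normal adjustment the tube length equals f_obj + f_eye and |M| = f_obj/f_eye.
So f_obj = 38 f_eye and 38 f_eye + f_eye = 195 cm, giving f_eye = 195/39 = 5.000 cm and f_obj = 190.000 cm.

5.00 cm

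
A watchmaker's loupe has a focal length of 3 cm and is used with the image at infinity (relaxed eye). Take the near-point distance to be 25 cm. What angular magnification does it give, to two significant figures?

M = D/f = 25/3 = 8.333.

8.3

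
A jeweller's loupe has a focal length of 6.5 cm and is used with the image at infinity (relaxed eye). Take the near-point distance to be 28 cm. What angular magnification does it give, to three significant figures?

M = D/f = 28/6.5 = 4.308.

4.31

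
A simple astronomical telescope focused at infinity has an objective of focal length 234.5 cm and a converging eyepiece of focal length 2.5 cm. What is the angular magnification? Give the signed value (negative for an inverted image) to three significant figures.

-93.8

M = -f_obj/f_eye = -234.5/(2.5) = -93.800.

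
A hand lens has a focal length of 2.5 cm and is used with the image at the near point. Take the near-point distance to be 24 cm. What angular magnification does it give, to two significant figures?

M = 1 + D/f = 1 + 24/2.5 = 10.600.

11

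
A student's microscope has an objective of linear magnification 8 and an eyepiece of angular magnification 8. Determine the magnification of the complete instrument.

64

The overall magnification of a compound microscope is the product of the objective and eyepiece magnifications:
M = M_obj x M_eye = 8 x 8 = 64.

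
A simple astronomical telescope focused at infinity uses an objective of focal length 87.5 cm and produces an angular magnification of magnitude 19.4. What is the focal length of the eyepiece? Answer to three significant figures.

|M| = f_obj/f_eye, so f_eye = f_obj/|M| = 87.5/19.4 = 4.510 cm.

4.51 cm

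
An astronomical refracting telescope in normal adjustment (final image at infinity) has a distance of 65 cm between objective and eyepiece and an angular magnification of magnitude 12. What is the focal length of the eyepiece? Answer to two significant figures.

5.0 cm

In normal adjustment the tube length equals f_obj + f_eye and |M| = f_obj/f_eye.
So f_obj = 12 f_eye and 12 f_eye + f_eye = 65 cm, giving f_eye = 65/13 = 5.000 cm and f_obj = 60.000 cm.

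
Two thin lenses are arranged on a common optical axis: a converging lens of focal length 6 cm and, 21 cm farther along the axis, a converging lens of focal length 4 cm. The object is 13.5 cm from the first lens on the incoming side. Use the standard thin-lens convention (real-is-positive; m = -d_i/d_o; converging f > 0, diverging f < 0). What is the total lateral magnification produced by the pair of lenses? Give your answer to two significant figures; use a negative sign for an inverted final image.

0.52

First lens: d_i1 = 1/(1/6 - 1/13.5) = 10.800 cm.
m_1 = -(10.800)/13.5 = -0.8000.
Object distance for lens 2: d_o2 = 21 - 10.800 = 10.200 cm.
Second lens: d_i2 = 1/(1/4 - 1/(10.200)) = 6.581 cm.
m_2 = -(6.581)/(10.200) = -0.6452.
The system's lateral magnification is m_1 m_2 = (-0.8000)(-0.6452) = 0.5161.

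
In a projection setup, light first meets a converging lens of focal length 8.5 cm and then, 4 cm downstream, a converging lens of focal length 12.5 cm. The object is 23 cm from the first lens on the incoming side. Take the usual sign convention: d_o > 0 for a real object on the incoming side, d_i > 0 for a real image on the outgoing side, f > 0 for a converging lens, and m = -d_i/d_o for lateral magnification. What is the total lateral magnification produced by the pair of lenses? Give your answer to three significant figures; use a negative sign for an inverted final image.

-0.333

First lens: d_i1 = 1/(1/8.5 - 1/23) = 13.483 cm.
m_1 = -(13.483)/23 = -0.5862.
This image would form 13.483 cm past lens 1, i.e. 9.483 cm beyond lens 2, so it is a virtual object for lens 2: d_o2 = 4 - 13.483 = -9.483 cm.
Second lens: d_i2 = 1/(1/12.5 - 1/(-9.483)) = 5.392 cm.
m_2 = -(5.392)/(-9.483) = 0.5686.
The system's lateral magnification is m_1 m_2 = (-0.5862)(0.5686) = -0.3333.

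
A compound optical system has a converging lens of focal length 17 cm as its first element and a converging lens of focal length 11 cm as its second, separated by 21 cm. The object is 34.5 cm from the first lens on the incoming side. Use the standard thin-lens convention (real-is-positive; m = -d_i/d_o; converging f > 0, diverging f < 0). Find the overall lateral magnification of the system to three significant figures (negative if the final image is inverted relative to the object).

-0.454

First lens: d_i1 = 1/(1/17 - 1/34.5) = 33.514 cm.
m_1 = -(33.514)/34.5 = -0.9714.
Since 33.514 cm > 21 cm, the first image lies past the second lens and serves as a virtual object: d_o2 = L - d_i1 = -12.514 cm.
Second lens: d_i2 = 1/(1/11 - 1/(-12.514)) = 5.854 cm.
m_2 = -(5.854)/(-12.514) = 0.4678.
The system's lateral magnification is m_1 m_2 = (-0.9714)(0.4678) = -0.4544.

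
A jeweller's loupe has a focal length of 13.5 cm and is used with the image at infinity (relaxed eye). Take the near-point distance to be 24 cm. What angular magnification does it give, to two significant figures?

M = D/f = 24/13.5 = 1.778.

1.8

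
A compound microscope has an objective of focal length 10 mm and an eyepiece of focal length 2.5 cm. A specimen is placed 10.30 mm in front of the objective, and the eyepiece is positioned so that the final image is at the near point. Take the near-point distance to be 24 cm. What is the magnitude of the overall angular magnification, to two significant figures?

Convert to cm: f_obj = 10 mm = 1 cm; d_o = 10.30 mm = 1.03 cm.
Objective: 1/d_i = 1/f_obj - 1/d_o = 1/1 - 1/1.03 = 0.02913 cm^-1, so d_i = 34.333 cm.
m_obj = -d_i/d_o = -34.333/1.03 = -33.333.
Eyepiece angular magnification (image at near point): M_eye = 1 + D/f_e = 1 + 24/2.5 = 10.600.
Overall M = m_obj x M_eye = (-33.333)(10.600) = -353.33.
|M| = 353.33.

350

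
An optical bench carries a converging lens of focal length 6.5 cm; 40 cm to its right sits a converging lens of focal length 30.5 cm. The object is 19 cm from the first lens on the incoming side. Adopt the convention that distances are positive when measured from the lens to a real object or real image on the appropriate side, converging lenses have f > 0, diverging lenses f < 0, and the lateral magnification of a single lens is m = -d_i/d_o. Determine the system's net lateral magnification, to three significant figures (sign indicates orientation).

-41.7

Lens 1: 1/d_i1 = 1/f_1 - 1/d_o1 = 1/6.5 - 1/19 = 0.10121 cm^-1, so d_i1 = 9.880 cm.
m_1 = -(9.880)/19 = -0.5200.
That image sits 30.120 cm in front of the second lens, so d_o2 = 30.120 cm.
Lens 2: 1/d_i2 = 1/f_2 - 1/d_o2 = 1/30.5 - 1/(30.120) = -0.00041 cm^-1, so d_i2 = -2417.526 cm.
m_2 = -(-2417.526)/(30.120) = 80.2632.
The system's lateral magnification is m_1 m_2 = (-0.5200)(80.2632) = -41.7368.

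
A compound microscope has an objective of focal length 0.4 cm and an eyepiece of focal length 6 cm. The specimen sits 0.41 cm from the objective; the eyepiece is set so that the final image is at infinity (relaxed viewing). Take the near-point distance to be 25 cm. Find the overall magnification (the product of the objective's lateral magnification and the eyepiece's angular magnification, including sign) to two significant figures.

-170

Objective: 1/d_i = 1/f_obj - 1/d_o = 1/0.4 - 1/0.41 = 0.06098 cm^-1, so d_i = 16.400 cm.
m_obj = -d_i/d_o = -16.400/0.41 = -40.000.
Eyepiece angular magnification (image at infinity): M_eye = D/f_e = 25/6 = 4.167.
Overall M = m_obj x M_eye = (-40.000)(4.167) = -166.67.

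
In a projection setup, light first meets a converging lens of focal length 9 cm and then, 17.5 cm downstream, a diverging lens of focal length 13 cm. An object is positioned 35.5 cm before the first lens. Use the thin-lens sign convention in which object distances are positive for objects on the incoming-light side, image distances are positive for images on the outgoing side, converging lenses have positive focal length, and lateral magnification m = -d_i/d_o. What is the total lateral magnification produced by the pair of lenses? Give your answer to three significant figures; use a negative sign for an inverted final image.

Applying the thin-lens equation to the first lens, 1/9 = 1/35.5 + 1/d_i1, which gives d_i1 = 12.057 cm.
Its lateral magnification is m_1 = -d_i1/d_o1 = -(12.057)/35.5 = -0.3396.
That image sits 5.443 cm in front of the second lens, so d_o2 = 5.443 cm.
Applying the thin-lens equation again with f_2 = -13 cm and d_o2 = 5.443 cm gives d_i2 = -3.837 cm.
m_2 = -(-3.837)/(5.443) = 0.7049.
The system's lateral magnification is m_1 m_2 = (-0.3396)(0.7049) = -0.2394.

-0.239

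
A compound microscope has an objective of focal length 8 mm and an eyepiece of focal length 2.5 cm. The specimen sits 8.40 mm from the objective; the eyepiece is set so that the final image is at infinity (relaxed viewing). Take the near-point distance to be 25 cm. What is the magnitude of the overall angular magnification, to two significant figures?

Convert to cm: f_obj = 8 mm = 0.8 cm; d_o = 8.40 mm = 0.84 cm.
Objective: 1/d_i = 1/f_obj - 1/d_o = 1/0.8 - 1/0.84 = 0.05952 cm^-1, so d_i = 16.800 cm.
m_obj = -d_i/d_o = -16.800/0.84 = -20.000.
Eyepiece angular magnification (image at infinity): M_eye = D/f_e = 25/2.5 = 10.000.
Overall M = m_obj x M_eye = (-20.000)(10.000) = -200.00.
|M| = 200.00.

200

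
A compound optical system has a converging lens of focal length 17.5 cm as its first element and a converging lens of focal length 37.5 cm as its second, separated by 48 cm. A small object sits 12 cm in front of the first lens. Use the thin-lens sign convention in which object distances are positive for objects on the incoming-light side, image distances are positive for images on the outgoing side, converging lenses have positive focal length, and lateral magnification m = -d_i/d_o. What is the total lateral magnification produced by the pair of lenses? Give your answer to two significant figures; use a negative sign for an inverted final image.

-2.5

Applying the thin-lens equation to the first lens, 1/17.5 = 1/12 + 1/d_i1, which gives d_i1 = -38.182 cm.
Its lateral magnification is m_1 = -d_i1/d_o1 = -(-38.182)/12 = 3.1818.
The intermediate image is virtual, 38.182 cm to the left of lens 1, so d_o2 = L - d_i1 = 48 - (-38.182) = 86.182 cm.
Applying the thin-lens equation again with f_2 = 37.5 cm and d_o2 = 86.182 cm gives d_i2 = 66.387 cm.
m_2 = -(66.387)/(86.182) = -0.7703.
Overall magnification: m = m_1 m_2 = -2.4510.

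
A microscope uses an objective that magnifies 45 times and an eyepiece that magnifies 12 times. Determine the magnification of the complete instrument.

The overall magnification of a compound microscope is the product of the objective and eyepiece magnifications:
M = M_obj x M_eye = 45 x 12 = 540.

540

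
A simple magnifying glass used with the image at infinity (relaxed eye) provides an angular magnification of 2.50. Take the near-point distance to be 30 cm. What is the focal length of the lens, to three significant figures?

For the image at infinity, M = D/f.
f = D/M = 30/2.5 = 12.000 cm.

12.0 cm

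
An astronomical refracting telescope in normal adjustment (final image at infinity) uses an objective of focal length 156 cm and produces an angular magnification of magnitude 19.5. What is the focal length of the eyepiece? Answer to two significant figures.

8.0 cm

|M| = f_obj/f_eye, so f_eye = f_obj/|M| = 156/19.5 = 8.000 cm.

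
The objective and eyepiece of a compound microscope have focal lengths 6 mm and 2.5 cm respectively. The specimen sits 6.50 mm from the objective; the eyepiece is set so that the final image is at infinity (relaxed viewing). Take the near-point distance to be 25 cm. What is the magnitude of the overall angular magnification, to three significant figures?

Convert to cm: f_obj = 6 mm = 0.6 cm; d_o = 6.50 mm = 0.65 cm.
Objective: 1/d_i = 1/f_obj - 1/d_o = 1/0.6 - 1/0.65 = 0.12821 cm^-1, so d_i = 7.800 cm.
m_obj = -d_i/d_o = -7.800/0.65 = -12.000.
Eyepiece angular magnification (image at infinity): M_eye = D/f_e = 25/2.5 = 10.000.
Overall M = m_obj x M_eye = (-12.000)(10.000) = -120.00.
|M| = 120.00.

120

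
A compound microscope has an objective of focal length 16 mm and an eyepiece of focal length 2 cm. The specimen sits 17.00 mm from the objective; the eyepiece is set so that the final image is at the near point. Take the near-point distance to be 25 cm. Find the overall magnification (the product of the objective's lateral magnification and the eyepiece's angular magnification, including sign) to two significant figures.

Convert to cm: f_obj = 16 mm = 1.6 cm; d_o = 17.00 mm = 1.70 cm.
Objective: 1/d_i = 1/f_obj - 1/d_o = 1/1.6 - 1/1.70 = 0.03676 cm^-1, so d_i = 27.200 cm.
m_obj = -d_i/d_o = -27.200/1.70 = -16.000.
Eyepiece angular magnification (image at near point): M_eye = 1 + D/f_e = 1 + 25/2 = 13.500.
Overall M = m_obj x M_eye = (-16.000)(13.500) = -216.00.

-220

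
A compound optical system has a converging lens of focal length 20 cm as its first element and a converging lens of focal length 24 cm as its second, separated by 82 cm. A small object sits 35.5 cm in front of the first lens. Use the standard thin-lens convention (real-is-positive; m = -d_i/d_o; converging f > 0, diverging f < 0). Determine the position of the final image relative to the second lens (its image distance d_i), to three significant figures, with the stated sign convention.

71.2 cm

First lens: d_i1 = 1/(1/20 - 1/35.5) = 45.806 cm.
Object distance for lens 2: d_o2 = 82 - 45.806 = 36.194 cm.
Second lens: d_i2 = 1/(1/24 - 1/(36.194)) = 71.238 cm.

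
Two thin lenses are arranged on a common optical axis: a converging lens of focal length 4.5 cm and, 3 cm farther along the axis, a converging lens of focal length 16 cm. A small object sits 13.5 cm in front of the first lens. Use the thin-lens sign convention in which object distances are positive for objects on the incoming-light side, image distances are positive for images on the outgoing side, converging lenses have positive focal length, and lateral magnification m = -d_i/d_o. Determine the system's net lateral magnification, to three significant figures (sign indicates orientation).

-0.405

First lens: d_i1 = 1/(1/4.5 - 1/13.5) = 6.750 cm.
m_1 = -(6.750)/13.5 = -0.5000.
Since 6.750 cm > 3 cm, the first image lies past the second lens and serves as a virtual object: d_o2 = L - d_i1 = -3.750 cm.
Second lens: d_i2 = 1/(1/16 - 1/(-3.750)) = 3.038 cm.
m_2 = -(3.038)/(-3.750) = 0.8101.
The system's lateral magnification is m_1 m_2 = (-0.5000)(0.8101) = -0.4051.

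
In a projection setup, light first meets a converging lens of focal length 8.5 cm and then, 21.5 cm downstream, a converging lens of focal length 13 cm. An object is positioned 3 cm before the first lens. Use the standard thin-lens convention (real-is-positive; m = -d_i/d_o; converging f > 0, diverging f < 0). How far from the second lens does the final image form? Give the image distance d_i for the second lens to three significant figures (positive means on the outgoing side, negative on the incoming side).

25.9 cm

Applying the thin-lens equation to the first lens, 1/8.5 = 1/3 + 1/d_i1, which gives d_i1 = -4.636 cm.
The intermediate image is virtual, 4.636 cm to the left of lens 1, so d_o2 = L - d_i1 = 21.5 - (-4.636) = 26.136 cm.
Applying the thin-lens equation again with f_2 = 13 cm and d_o2 = 26.136 cm gives d_i2 = 25.865 cm.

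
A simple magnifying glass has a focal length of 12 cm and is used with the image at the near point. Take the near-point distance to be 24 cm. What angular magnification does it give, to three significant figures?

3.00

M = 1 + D/f = 1 + 24/12 = 3.000.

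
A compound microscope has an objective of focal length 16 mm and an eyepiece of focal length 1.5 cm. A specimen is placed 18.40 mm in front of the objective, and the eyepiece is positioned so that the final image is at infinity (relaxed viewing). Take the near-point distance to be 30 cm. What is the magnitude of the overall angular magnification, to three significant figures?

133

Convert to cm: f_obj = 16 mm = 1.6 cm; d_o = 18.40 mm = 1.84 cm.
Objective: 1/d_i = 1/f_obj - 1/d_o = 1/1.6 - 1/1.84 = 0.08152 cm^-1, so d_i = 12.267 cm.
m_obj = -d_i/d_o = -12.267/1.84 = -6.667.
Eyepiece angular magnification (image at infinity): M_eye = D/f_e = 30/1.5 = 20.000.
Overall M = m_obj x M_eye = (-6.667)(20.000) = -133.33.
|M| = 133.33.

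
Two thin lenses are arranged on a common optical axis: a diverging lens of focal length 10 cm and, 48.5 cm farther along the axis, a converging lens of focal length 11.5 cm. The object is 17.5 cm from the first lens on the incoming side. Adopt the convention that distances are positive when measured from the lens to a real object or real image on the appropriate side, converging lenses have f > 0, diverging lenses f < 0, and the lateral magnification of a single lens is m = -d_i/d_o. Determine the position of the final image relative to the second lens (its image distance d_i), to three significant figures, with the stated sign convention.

14.5 cm

First lens: d_i1 = 1/(1/(-10) - 1/17.5) = -6.364 cm.
With d_i1 < 0 the first image is virtual and lies on the object side; the object distance for lens 2 is d_o2 = 48.5 - (-6.364) = 54.864 cm.
Second lens: d_i2 = 1/(1/11.5 - 1/(54.864)) = 14.550 cm.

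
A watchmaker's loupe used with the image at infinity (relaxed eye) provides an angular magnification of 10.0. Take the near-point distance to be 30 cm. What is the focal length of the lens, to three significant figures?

3.00 cm

For the image at infinity, M = D/f.
f = D/M = 30/10.0 = 3.000 cm.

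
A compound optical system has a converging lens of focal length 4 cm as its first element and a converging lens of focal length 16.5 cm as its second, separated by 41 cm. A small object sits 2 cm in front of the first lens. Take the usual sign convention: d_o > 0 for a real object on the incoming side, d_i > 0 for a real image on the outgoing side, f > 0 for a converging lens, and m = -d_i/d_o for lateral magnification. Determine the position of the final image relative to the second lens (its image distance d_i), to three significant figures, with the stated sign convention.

Lens 1: 1/d_i1 = 1/f_1 - 1/d_o1 = 1/4 - 1/2 = -0.25000 cm^-1, so d_i1 = -4.000 cm.
With d_i1 < 0 the first image is virtual and lies on the object side; the object distance for lens 2 is d_o2 = 41 - (-4.000) = 45.000 cm.
Lens 2: 1/d_i2 = 1/f_2 - 1/d_o2 = 1/16.5 - 1/(45.000) = 0.03838 cm^-1, so d_i2 = 26.053 cm.

26.1 cm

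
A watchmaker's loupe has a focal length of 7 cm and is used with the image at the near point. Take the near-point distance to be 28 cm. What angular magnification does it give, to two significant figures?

5.0

M = 1 + D/f = 1 + 28/7 = 5.000.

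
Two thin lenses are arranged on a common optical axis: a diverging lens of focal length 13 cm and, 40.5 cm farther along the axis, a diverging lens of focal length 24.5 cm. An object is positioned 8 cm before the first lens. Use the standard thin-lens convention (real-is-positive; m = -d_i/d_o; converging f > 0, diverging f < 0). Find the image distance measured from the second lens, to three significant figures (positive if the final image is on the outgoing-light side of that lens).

Applying the thin-lens equation to the first lens, 1/(-13) = 1/8 + 1/d_i1, which gives d_i1 = -4.952 cm.
The intermediate image is virtual, 4.952 cm to the left of lens 1, so d_o2 = L - d_i1 = 40.5 - (-4.952) = 45.452 cm.
Applying the thin-lens equation again with f_2 = -24.5 cm and d_o2 = 45.452 cm gives d_i2 = -15.919 cm.

-15.9 cm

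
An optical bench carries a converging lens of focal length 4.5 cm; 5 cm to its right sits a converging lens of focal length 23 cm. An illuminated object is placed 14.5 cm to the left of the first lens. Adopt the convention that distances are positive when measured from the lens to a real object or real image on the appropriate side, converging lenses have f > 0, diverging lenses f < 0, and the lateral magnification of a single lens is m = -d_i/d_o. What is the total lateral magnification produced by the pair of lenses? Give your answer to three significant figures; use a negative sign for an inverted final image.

Applying the thin-lens equation to the first lens, 1/4.5 = 1/14.5 + 1/d_i1, which gives d_i1 = 6.525 cm.
Its lateral magnification is m_1 = -d_i1/d_o1 = -(6.525)/14.5 = -0.4500.
Since 6.525 cm > 5 cm, the first image lies past the second lens and serves as a virtual object: d_o2 = L - d_i1 = -1.525 cm.
Applying the thin-lens equation again with f_2 = 23 cm and d_o2 = -1.525 cm gives d_i2 = 1.430 cm.
m_2 = -(1.430)/(-1.525) = 0.9378.
The system's lateral magnification is m_1 m_2 = (-0.4500)(0.9378) = -0.4220.

-0.422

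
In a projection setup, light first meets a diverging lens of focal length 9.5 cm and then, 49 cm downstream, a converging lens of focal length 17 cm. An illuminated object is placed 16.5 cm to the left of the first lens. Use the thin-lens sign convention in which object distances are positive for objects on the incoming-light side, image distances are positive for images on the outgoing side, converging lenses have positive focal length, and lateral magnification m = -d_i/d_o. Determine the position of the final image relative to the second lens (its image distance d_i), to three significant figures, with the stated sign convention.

First lens: d_i1 = 1/(1/(-9.5) - 1/16.5) = -6.029 cm.
The intermediate image is virtual, 6.029 cm to the left of lens 1, so d_o2 = L - d_i1 = 49 - (-6.029) = 55.029 cm.
Second lens: d_i2 = 1/(1/17 - 1/(55.029)) = 24.599 cm.

24.6 cm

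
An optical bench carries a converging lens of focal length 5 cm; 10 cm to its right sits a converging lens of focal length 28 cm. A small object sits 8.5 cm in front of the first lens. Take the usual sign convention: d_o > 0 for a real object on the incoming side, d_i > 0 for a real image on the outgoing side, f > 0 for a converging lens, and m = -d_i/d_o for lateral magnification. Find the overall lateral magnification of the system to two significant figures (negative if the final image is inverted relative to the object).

-1.3

Lens 1: 1/d_i1 = 1/f_1 - 1/d_o1 = 1/5 - 1/8.5 = 0.08235 cm^-1, so d_i1 = 12.143 cm.
m_1 = -(12.143)/8.5 = -1.4286.
This image would form 12.143 cm past lens 1, i.e. 2.143 cm beyond lens 2, so it is a virtual object for lens 2: d_o2 = 10 - 12.143 = -2.143 cm.
Lens 2: 1/d_i2 = 1/f_2 - 1/d_o2 = 1/28 - 1/(-2.143) = 0.50238 cm^-1, so d_i2 = 1.991 cm.
m_2 = -(1.991)/(-2.143) = 0.9289.
The system's lateral magnification is m_1 m_2 = (-1.4286)(0.9289) = -1.3270.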